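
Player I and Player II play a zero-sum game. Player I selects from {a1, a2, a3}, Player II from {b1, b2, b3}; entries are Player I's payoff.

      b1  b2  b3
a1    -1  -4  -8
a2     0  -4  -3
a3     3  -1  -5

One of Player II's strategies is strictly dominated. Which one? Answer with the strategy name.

b2 holds Player I's payoff strictly below b1 in every row: -4 < -1, -4 < 0, -1 < 3.
So b1 is strictly dominated for Player II.

b1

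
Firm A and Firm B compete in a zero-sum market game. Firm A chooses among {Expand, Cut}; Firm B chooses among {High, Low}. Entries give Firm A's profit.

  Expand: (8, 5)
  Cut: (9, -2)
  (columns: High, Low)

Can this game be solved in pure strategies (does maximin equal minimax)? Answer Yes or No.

Yes

Row minima: Expand → 5, Cut → -2; maximin = 5.
Column maxima: High → 9, Low → 5; minimax = 5.
maximin = minimax = 5, so a saddle point exists.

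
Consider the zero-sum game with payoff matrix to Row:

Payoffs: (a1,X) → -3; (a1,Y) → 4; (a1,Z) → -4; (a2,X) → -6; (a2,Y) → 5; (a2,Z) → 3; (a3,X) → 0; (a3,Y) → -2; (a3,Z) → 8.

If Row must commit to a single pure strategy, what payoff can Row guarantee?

Row minima: a1 → -4, a2 → -6, a3 → -2.
The best of these is -2.

-2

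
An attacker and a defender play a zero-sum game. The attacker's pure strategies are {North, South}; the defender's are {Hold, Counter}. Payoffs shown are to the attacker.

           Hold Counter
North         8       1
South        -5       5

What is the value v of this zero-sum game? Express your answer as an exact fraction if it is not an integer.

Row minima: North → 1, South → -5; maximin = 1.
Column maxima: Hold → 8, Counter → 5; minimax = 5.
1 ≠ 5, so there is no saddle point; optimal play is mixed.
Let the attacker play North with probability p. Expected payoff against Hold: 8p + (-5)(1−p) = 13p − 5; against Counter: 1p + 5(1−p) = −4p + 5.
Setting these equal: 13p − 5 = −4p + 5 ⇒ 17p = 10 ⇒ p = 10/17, and the value is (13)·(10/17) − 5 = 45/17.
For the defender: with q = P(Hold), equating North's and South's payoffs gives 7q + 1 = −10q + 5 ⇒ q = 4/17.

45/17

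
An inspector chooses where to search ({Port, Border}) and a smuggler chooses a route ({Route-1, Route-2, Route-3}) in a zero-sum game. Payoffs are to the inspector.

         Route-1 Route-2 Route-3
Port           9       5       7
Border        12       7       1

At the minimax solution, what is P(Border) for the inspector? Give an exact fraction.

1/4

Row minima: Port → 5, Border → 1; maximin = 5.
Column maxima: Route-1 → 12, Route-2 → 7, Route-3 → 7; minimax = 7.
5 ≠ 7, so there is no saddle point; optimal play is mixed.
Route-1 is strictly dominated by Route-2 (it gives the inspector strictly more in every row), so the smuggler never plays it.
On the remaining 2×2 (Port, Border vs Route-2, Route-3):
Let the inspector play Port with probability p. Expected payoff against Route-2: 5p + 7(1−p) = −2p + 7; against Route-3: 7p + 1(1−p) = 6p + 1.
Setting these equal: −2p + 7 = 6p + 1 ⇒ −8p = -6 ⇒ p = 3/4, and the value is (-2)·(3/4) + 7 = 11/2.
For the smuggler: with q = P(Route-2), equating Port's and Border's payoffs gives −2q + 7 = 6q + 1 ⇒ q = 3/4.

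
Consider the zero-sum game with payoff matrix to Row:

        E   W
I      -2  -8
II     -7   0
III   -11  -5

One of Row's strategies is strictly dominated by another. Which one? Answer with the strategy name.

II gives a strictly higher payoff than III against every column: -7 > -11, 0 > -5.
So III is strictly dominated and Row never plays it.

III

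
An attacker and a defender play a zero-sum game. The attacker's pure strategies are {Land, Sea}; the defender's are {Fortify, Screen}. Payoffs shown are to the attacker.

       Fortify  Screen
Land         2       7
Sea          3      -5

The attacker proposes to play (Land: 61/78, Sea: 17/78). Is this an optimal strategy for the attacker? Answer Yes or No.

Against Fortify this mix gives (61/78)·2 + (17/78)·3 = 173/78.
Against Screen this mix gives (61/78)·7 + (17/78)·(-5) = 57/13.
The defender will play Fortify, holding the attacker to 173/78. Shifting weight toward the row that does better against Fortify would raise this floor (the equalizing mix achieves 31/13 against both Fortify and Screen), so the proposed strategy is not optimal.

No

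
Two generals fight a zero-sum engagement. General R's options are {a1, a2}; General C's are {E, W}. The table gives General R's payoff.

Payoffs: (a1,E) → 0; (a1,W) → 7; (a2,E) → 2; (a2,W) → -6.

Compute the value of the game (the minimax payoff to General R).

Row minima: a1 → 0, a2 → -6; maximin = 0.
Column maxima: E → 2, W → 7; minimax = 2.
0 ≠ 2, so there is no saddle point; optimal play is mixed.
Let General R play a1 with probability p. Expected payoff against E: 0p + 2(1−p) = −2p + 2; against W: 7p + (-6)(1−p) = 13p − 6.
Setting these equal: −2p + 2 = 13p − 6 ⇒ −15p = -8 ⇒ p = 8/15, and the value is (-2)·(8/15) + 2 = 14/15.
For General C: with q = P(E), equating a1's and a2's payoffs gives −7q + 7 = 8q − 6 ⇒ q = 13/15.

14/15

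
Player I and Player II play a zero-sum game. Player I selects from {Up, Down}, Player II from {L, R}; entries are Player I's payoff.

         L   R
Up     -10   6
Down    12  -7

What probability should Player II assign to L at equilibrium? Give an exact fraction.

Row minima: Up → -10, Down → -7; maximin = -7.
Column maxima: L → 12, R → 6; minimax = 6.
-7 ≠ 6, so there is no saddle point; optimal play is mixed.
Let Player I play Up with probability p. Expected payoff against L: (-10)p + 12(1−p) = −22p + 12; against R: 6p + (-7)(1−p) = 13p − 7.
Setting these equal: −22p + 12 = 13p − 7 ⇒ −35p = -19 ⇒ p = 19/35, and the value is (-22)·(19/35) + 12 = 2/35.
For Player II: with q = P(L), equating Up's and Down's payoffs gives −16q + 6 = 19q − 7 ⇒ q = 13/35.

13/35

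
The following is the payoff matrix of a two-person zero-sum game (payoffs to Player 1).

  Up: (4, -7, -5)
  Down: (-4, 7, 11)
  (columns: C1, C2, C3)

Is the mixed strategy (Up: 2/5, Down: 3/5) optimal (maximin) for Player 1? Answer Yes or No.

No

Against C1 this mix gives (2/5)·4 + (3/5)·(-4) = -4/5.
Against C2 this mix gives (2/5)·(-7) + (3/5)·7 = 7/5.
Against C3 this mix gives (2/5)·(-5) + (3/5)·11 = 23/5.
Player 2 will play C1, holding Player 1 to -4/5. Shifting weight toward the row that does better against C1 would raise this floor (the equalizing mix achieves 0 against both C1 and C2), so the proposed strategy is not optimal.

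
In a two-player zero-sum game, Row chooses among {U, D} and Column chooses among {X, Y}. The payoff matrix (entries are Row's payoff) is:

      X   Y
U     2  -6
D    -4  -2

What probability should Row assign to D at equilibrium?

Row minima: U → -6, D → -4; maximin = -4.
Column maxima: X → 2, Y → -2; minimax = -2.
-4 ≠ -2, so there is no saddle point; optimal play is mixed.
Let Row play U with probability p. Expected payoff against X: 2p + (-4)(1−p) = 6p − 4; against Y: (-6)p + (-2)(1−p) = −4p − 2.
Setting these equal: 6p − 4 = −4p − 2 ⇒ 10p = 2 ⇒ p = 1/5, and the value is (6)·(1/5) − 4 = -14/5.
For Column: with q = P(X), equating U's and D's payoffs gives 8q − 6 = −2q − 2 ⇒ q = 2/5.

4/5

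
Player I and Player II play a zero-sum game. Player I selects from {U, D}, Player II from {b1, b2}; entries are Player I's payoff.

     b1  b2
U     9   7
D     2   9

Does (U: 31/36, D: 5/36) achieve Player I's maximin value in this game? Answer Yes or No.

No

Against b1 this mix gives (31/36)·9 + (5/36)·2 = 289/36.
Against b2 this mix gives (31/36)·7 + (5/36)·9 = 131/18.
Player II will play b2, holding Player I to 131/18. Shifting weight toward the row that does better against b2 would raise this floor (the equalizing mix achieves 67/9 against both b2 and b1), so the proposed strategy is not optimal.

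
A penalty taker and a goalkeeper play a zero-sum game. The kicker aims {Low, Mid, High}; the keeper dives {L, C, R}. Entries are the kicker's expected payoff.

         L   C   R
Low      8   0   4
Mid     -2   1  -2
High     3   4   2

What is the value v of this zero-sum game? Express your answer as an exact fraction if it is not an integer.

8/3

Row minima: Low → 0, Mid → -2, High → 2; maximin = 2.
Column maxima: L → 8, C → 4, R → 4; minimax = 4.
2 ≠ 4, so there is no saddle point; optimal play is mixed.
Mid is strictly dominated by High, so the kicker never plays it.
With Mid eliminated, L is strictly dominated by R (it gives the kicker strictly more in every remaining row), so the keeper never plays it.
On the remaining 2×2 (Low, High vs C, R):
Let the kicker play Low with probability p. Expected payoff against C: 0p + 4(1−p) = −4p + 4; against R: 4p + 2(1−p) = 2p + 2.
Setting these equal: −4p + 4 = 2p + 2 ⇒ −6p = -2 ⇒ p = 1/3, and the value is (-4)·(1/3) + 4 = 8/3.
For the keeper: with q = P(C), equating Low's and High's payoffs gives −4q + 4 = 2q + 2 ⇒ q = 1/3.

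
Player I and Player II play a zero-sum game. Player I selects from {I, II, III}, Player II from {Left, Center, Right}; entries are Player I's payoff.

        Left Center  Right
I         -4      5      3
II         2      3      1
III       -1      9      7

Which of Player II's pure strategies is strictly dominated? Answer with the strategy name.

Left holds Player I's payoff strictly below Center in every row: -4 < 5, 2 < 3, -1 < 9.
So Center is strictly dominated for Player II.

Center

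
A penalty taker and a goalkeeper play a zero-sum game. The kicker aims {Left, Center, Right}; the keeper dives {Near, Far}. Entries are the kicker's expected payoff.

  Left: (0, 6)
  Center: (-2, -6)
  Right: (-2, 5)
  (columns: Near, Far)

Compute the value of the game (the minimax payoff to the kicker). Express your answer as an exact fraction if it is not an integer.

0

Row minima: Left → 0, Center → -6, Right → -2; maximin = 0.
Column maxima: Near → 0, Far → 6; minimax = 0.
Since maximin = minimax = 0, there is a saddle point and the value is 0.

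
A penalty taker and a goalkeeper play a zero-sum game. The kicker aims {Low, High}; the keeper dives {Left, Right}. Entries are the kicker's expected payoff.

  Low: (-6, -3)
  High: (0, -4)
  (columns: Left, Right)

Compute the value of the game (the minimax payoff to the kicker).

Row minima: Low → -6, High → -4; maximin = -4.
Column maxima: Left → 0, Right → -3; minimax = -3.
-4 ≠ -3, so there is no saddle point; optimal play is mixed.
Let the kicker play Low with probability p. Expected payoff against Left: (-6)p + 0(1−p) = −6p; against Right: (-3)p + (-4)(1−p) = p − 4.
Setting these equal: −6p = p − 4 ⇒ −7p = -4 ⇒ p = 4/7, and the value is (-6)·(4/7) = -24/7.
For the keeper: with q = P(Left), equating Low's and High's payoffs gives −3q − 3 = 4q − 4 ⇒ q = 1/7.

-24/7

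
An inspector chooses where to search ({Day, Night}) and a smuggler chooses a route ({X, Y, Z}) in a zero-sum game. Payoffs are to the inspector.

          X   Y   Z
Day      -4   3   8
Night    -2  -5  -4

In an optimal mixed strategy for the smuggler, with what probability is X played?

Row minima: Day → -4, Night → -5; maximin = -4.
Column maxima: X → -2, Y → 3, Z → 8; minimax = -2.
-4 ≠ -2, so there is no saddle point; optimal play is mixed.
Z is strictly dominated by Y (it gives the inspector strictly more in every row), so the smuggler never plays it.
On the remaining 2×2 (Day, Night vs X, Y):
Let the inspector play Day with probability p. Expected payoff against X: (-4)p + (-2)(1−p) = −2p − 2; against Y: 3p + (-5)(1−p) = 8p − 5.
Setting these equal: −2p − 2 = 8p − 5 ⇒ −10p = -3 ⇒ p = 3/10, and the value is (-2)·(3/10) − 2 = -13/5.
For the smuggler: with q = P(X), equating Day's and Night's payoffs gives −7q + 3 = 3q − 5 ⇒ q = 4/5.

4/5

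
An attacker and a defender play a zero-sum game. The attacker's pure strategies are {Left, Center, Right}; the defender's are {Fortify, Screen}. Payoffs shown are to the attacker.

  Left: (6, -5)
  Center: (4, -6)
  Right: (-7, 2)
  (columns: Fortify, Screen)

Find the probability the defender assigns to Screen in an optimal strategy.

13/20

Row minima: Left → -5, Center → -6, Right → -7; maximin = -5.
Column maxima: Fortify → 6, Screen → 2; minimax = 2.
-5 ≠ 2, so there is no saddle point; optimal play is mixed.
Center is strictly dominated by Left, so the attacker never plays it.
On the remaining 2×2 (Left, Right vs Fortify, Screen):
Let the attacker play Left with probability p. Expected payoff against Fortify: 6p + (-7)(1−p) = 13p − 7; against Screen: (-5)p + 2(1−p) = −7p + 2.
Setting these equal: 13p − 7 = −7p + 2 ⇒ 20p = 9 ⇒ p = 9/20, and the value is (13)·(9/20) − 7 = -23/20.
For the defender: with q = P(Fortify), equating Left's and Right's payoffs gives 11q − 5 = −9q + 2 ⇒ q = 7/20.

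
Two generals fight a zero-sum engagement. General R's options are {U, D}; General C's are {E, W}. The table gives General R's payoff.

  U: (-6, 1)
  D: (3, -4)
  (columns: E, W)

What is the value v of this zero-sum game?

-3/2

Row minima: U → -6, D → -4; maximin = -4.
Column maxima: E → 3, W → 1; minimax = 1.
-4 ≠ 1, so there is no saddle point; optimal play is mixed.
Let General R play U with probability p. Expected payoff against E: (-6)p + 3(1−p) = −9p + 3; against W: 1p + (-4)(1−p) = 5p − 4.
Setting these equal: −9p + 3 = 5p − 4 ⇒ −14p = -7 ⇒ p = 1/2, and the value is (-9)·(1/2) + 3 = -3/2.
For General C: with q = P(E), equating U's and D's payoffs gives −7q + 1 = 7q − 4 ⇒ q = 5/14.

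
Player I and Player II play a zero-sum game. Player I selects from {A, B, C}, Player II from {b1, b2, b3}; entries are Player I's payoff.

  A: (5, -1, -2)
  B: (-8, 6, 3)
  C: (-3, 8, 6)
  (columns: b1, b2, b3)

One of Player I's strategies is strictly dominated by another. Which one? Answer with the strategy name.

C gives a strictly higher payoff than B against every column: -3 > -8, 8 > 6, 6 > 3.
So B is strictly dominated and Player I never plays it.

B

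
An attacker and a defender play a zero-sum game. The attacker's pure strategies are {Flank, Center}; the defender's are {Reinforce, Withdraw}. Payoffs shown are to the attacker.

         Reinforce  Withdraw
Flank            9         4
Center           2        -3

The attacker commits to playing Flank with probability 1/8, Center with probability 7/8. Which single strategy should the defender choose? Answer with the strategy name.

If the defender plays Reinforce, the attacker's expected payoff is (1/8)·9 + (7/8)·2 = 23/8.
If the defender plays Withdraw, the attacker's expected payoff is (1/8)·4 + (7/8)·(-3) = -17/8.
The defender minimizes the attacker's payoff; the smallest is -17/8, so the best response is Withdraw.

Withdraw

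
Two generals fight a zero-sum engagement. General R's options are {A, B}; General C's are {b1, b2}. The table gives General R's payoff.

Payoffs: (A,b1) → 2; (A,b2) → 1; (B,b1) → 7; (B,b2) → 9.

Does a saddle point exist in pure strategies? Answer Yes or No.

Row minima: A → 1, B → 7; maximin = 7.
Column maxima: b1 → 7, b2 → 9; minimax = 7.
maximin = minimax = 7, so a saddle point exists.

Yes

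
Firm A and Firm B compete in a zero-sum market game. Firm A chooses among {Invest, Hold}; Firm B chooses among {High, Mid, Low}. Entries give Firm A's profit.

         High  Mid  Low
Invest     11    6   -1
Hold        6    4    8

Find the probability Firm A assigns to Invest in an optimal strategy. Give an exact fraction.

Row minima: Invest → -1, Hold → 4; maximin = 4.
Column maxima: High → 11, Mid → 6, Low → 8; minimax = 6.
4 ≠ 6, so there is no saddle point; optimal play is mixed.
High is strictly dominated by Mid (it gives Firm A strictly more in every row), so Firm B never plays it.
On the remaining 2×2 (Invest, Hold vs Mid, Low):
Let Firm A play Invest with probability p. Expected payoff against Mid: 6p + 4(1−p) = 2p + 4; against Low: (-1)p + 8(1−p) = −9p + 8.
Setting these equal: 2p + 4 = −9p + 8 ⇒ 11p = 4 ⇒ p = 4/11, and the value is (2)·(4/11) + 4 = 52/11.
For Firm B: with q = P(Mid), equating Invest's and Hold's payoffs gives 7q − 1 = −4q + 8 ⇒ q = 9/11.

4/11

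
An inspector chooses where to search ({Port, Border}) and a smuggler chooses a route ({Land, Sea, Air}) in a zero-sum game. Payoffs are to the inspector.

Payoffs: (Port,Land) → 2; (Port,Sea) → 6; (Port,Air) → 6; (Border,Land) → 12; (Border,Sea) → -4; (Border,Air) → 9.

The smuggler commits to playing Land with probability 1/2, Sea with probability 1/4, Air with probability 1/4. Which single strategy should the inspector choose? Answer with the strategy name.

Border

Expected payoff of Port: (1/2)·2 + (1/4)·6 + (1/4)·6 = 4.
Expected payoff of Border: (1/2)·12 + (1/4)·(-4) + (1/4)·9 = 29/4.
The largest is 29/4, so the inspector's best response is Border.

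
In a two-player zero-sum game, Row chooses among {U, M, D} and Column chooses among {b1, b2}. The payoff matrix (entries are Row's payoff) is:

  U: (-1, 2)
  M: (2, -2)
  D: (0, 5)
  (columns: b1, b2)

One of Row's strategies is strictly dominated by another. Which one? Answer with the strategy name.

D gives a strictly higher payoff than U against every column: 0 > -1, 5 > 2.
So U is strictly dominated and Row never plays it.

U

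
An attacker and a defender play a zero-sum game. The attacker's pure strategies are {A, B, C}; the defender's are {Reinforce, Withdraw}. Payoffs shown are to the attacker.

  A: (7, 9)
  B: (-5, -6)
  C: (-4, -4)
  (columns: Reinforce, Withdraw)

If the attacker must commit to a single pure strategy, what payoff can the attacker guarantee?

7

Row minima: A → 7, B → -6, C → -4.
The best of these is 7.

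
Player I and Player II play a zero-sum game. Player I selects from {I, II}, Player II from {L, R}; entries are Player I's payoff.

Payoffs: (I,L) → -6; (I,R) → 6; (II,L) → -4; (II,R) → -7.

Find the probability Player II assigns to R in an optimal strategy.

Row minima: I → -6, II → -7; maximin = -6.
Column maxima: L → -4, R → 6; minimax = -4.
-6 ≠ -4, so there is no saddle point; optimal play is mixed.
Let Player I play I with probability p. Expected payoff against L: (-6)p + (-4)(1−p) = −2p − 4; against R: 6p + (-7)(1−p) = 13p − 7.
Setting these equal: −2p − 4 = 13p − 7 ⇒ −15p = -3 ⇒ p = 1/5, and the value is (-2)·(1/5) − 4 = -22/5.
For Player II: with q = P(L), equating I's and II's payoffs gives −12q + 6 = 3q − 7 ⇒ q = 13/15.

2/15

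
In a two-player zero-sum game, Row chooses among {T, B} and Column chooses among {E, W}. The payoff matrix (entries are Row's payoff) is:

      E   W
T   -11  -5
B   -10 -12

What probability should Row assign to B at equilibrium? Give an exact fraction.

Row minima: T → -11, B → -12; maximin = -11.
Column maxima: E → -10, W → -5; minimax = -10.
-11 ≠ -10, so there is no saddle point; optimal play is mixed.
Let Row play T with probability p. Expected payoff against E: (-11)p + (-10)(1−p) = −p − 10; against W: (-5)p + (-12)(1−p) = 7p − 12.
Setting these equal: −p − 10 = 7p − 12 ⇒ −8p = -2 ⇒ p = 1/4, and the value is (-1)·(1/4) − 10 = -41/4.
For Column: with q = P(E), equating T's and B's payoffs gives −6q − 5 = 2q − 12 ⇒ q = 7/8.

3/4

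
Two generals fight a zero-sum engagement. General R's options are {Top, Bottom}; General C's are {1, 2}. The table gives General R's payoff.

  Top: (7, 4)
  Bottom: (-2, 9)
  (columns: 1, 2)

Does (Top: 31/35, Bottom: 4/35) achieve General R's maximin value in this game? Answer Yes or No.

No

Against 1 this mix gives (31/35)·7 + (4/35)·(-2) = 209/35.
Against 2 this mix gives (31/35)·4 + (4/35)·9 = 32/7.
General C will play 2, holding General R to 32/7. Shifting weight toward the row that does better against 2 would raise this floor (the equalizing mix achieves 71/14 against both 2 and 1), so the proposed strategy is not optimal.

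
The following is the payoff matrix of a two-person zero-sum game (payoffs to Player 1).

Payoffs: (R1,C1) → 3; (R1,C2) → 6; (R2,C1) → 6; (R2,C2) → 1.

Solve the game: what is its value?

33/8

Row minima: R1 → 3, R2 → 1; maximin = 3.
Column maxima: C1 → 6, C2 → 6; minimax = 6.
3 ≠ 6, so there is no saddle point; optimal play is mixed.
Let Player 1 play R1 with probability p. Expected payoff against C1: 3p + 6(1−p) = −3p + 6; against C2: 6p + 1(1−p) = 5p + 1.
Setting these equal: −3p + 6 = 5p + 1 ⇒ −8p = -5 ⇒ p = 5/8, and the value is (-3)·(5/8) + 6 = 33/8.
For Player 2: with q = P(C1), equating R1's and R2's payoffs gives −3q + 6 = 5q + 1 ⇒ q = 5/8.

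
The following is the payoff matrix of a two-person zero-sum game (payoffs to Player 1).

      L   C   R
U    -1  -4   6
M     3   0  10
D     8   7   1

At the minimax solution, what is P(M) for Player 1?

Row minima: U → -4, M → 0, D → 1; maximin = 1.
Column maxima: L → 8, C → 7, R → 10; minimax = 7.
1 ≠ 7, so there is no saddle point; optimal play is mixed.
U is strictly dominated by M, so Player 1 never plays it.
L is strictly dominated by C (it gives Player 1 strictly more in every row), so Player 2 never plays it.
On the remaining 2×2 (M, D vs C, R):
Let Player 1 play M with probability p. Expected payoff against C: 0p + 7(1−p) = −7p + 7; against R: 10p + 1(1−p) = 9p + 1.
Setting these equal: −7p + 7 = 9p + 1 ⇒ −16p = -6 ⇒ p = 3/8, and the value is (-7)·(3/8) + 7 = 35/8.
For Player 2: with q = P(C), equating M's and D's payoffs gives −10q + 10 = 6q + 1 ⇒ q = 9/16.

3/8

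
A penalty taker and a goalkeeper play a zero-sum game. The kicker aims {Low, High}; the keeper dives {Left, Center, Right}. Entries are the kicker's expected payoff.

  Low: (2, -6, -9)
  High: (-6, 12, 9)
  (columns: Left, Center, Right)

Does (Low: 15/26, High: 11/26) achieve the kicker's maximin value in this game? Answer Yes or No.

Yes

Against Left this mix gives (15/26)·2 + (11/26)·(-6) = -18/13.
Against Center this mix gives (15/26)·(-6) + (11/26)·12 = 21/13.
Against Right this mix gives (15/26)·(-9) + (11/26)·9 = -18/13.
All of the keeper's active replies (Left, Right) yield -18/13, and no column does worse for the kicker. The mix makes the keeper indifferent and guarantees -18/13, so it is optimal.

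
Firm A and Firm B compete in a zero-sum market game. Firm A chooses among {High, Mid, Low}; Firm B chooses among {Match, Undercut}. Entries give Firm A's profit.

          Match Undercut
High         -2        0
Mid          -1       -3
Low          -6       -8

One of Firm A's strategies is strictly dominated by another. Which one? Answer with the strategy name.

Low

High gives a strictly higher payoff than Low against every column: -2 > -6, 0 > -8.
So Low is strictly dominated and Firm A never plays it.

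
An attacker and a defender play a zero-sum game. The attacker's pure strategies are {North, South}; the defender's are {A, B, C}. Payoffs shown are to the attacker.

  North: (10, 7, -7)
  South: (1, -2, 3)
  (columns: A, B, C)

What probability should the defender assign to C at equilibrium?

Row minima: North → -7, South → -2; maximin = -2.
Column maxima: A → 10, B → 7, C → 3; minimax = 3.
-2 ≠ 3, so there is no saddle point; optimal play is mixed.
A is strictly dominated by B (it gives the attacker strictly more in every row), so the defender never plays it.
On the remaining 2×2 (North, South vs B, C):
Let the attacker play North with probability p. Expected payoff against B: 7p + (-2)(1−p) = 9p − 2; against C: (-7)p + 3(1−p) = −10p + 3.
Setting these equal: 9p − 2 = −10p + 3 ⇒ 19p = 5 ⇒ p = 5/19, and the value is (9)·(5/19) − 2 = 7/19.
For the defender: with q = P(B), equating North's and South's payoffs gives 14q − 7 = −5q + 3 ⇒ q = 10/19.

9/19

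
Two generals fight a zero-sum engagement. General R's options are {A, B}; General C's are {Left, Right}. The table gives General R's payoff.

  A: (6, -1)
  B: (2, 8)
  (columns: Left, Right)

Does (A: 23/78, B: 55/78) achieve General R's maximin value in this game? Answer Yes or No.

Against Left this mix gives (23/78)·6 + (55/78)·2 = 124/39.
Against Right this mix gives (23/78)·(-1) + (55/78)·8 = 139/26.
General C will play Left, holding General R to 124/39. Shifting weight toward the row that does better against Left would raise this floor (the equalizing mix achieves 50/13 against both Left and Right), so the proposed strategy is not optimal.

No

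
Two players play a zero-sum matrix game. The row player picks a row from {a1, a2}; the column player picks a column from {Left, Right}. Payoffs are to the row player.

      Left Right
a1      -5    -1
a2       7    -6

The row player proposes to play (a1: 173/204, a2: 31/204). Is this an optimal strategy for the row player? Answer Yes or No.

No

Against Left this mix gives (173/204)·(-5) + (31/204)·7 = -54/17.
Against Right this mix gives (173/204)·(-1) + (31/204)·(-6) = -359/204.
The column player will play Left, holding the row player to -54/17. Shifting weight toward the row that does better against Left would raise this floor (the equalizing mix achieves -37/17 against both Left and Right), so the proposed strategy is not optimal.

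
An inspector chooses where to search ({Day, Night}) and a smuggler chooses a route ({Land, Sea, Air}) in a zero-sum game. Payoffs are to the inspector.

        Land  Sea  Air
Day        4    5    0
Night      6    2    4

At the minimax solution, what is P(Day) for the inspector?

Row minima: Day → 0, Night → 2; maximin = 2.
Column maxima: Land → 6, Sea → 5, Air → 4; minimax = 4.
2 ≠ 4, so there is no saddle point; optimal play is mixed.
Land is strictly dominated by Air (it gives the inspector strictly more in every row), so the smuggler never plays it.
On the remaining 2×2 (Day, Night vs Sea, Air):
Let the inspector play Day with probability p. Expected payoff against Sea: 5p + 2(1−p) = 3p + 2; against Air: 0p + 4(1−p) = −4p + 4.
Setting these equal: 3p + 2 = −4p + 4 ⇒ 7p = 2 ⇒ p = 2/7, and the value is (3)·(2/7) + 2 = 20/7.
For the smuggler: with q = P(Sea), equating Day's and Night's payoffs gives 5q = −2q + 4 ⇒ q = 4/7.

2/7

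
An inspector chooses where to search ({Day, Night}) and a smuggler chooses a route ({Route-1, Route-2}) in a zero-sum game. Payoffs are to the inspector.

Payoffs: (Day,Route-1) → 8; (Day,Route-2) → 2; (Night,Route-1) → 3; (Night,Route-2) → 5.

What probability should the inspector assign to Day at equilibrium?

1/4

Row minima: Day → 2, Night → 3; maximin = 3.
Column maxima: Route-1 → 8, Route-2 → 5; minimax = 5.
3 ≠ 5, so there is no saddle point; optimal play is mixed.
Let the inspector play Day with probability p. Expected payoff against Route-1: 8p + 3(1−p) = 5p + 3; against Route-2: 2p + 5(1−p) = −3p + 5.
Setting these equal: 5p + 3 = −3p + 5 ⇒ 8p = 2 ⇒ p = 1/4, and the value is (5)·(1/4) + 3 = 17/4.
For the smuggler: with q = P(Route-1), equating Day's and Night's payoffs gives 6q + 2 = −2q + 5 ⇒ q = 3/8.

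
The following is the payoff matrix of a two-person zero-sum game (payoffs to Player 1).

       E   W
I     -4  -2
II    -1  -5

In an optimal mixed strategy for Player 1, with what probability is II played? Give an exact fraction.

1/3

Row minima: I → -4, II → -5; maximin = -4.
Column maxima: E → -1, W → -2; minimax = -2.
-4 ≠ -2, so there is no saddle point; optimal play is mixed.
Let Player 1 play I with probability p. Expected payoff against E: (-4)p + (-1)(1−p) = −3p − 1; against W: (-2)p + (-5)(1−p) = 3p − 5.
Setting these equal: −3p − 1 = 3p − 5 ⇒ −6p = -4 ⇒ p = 2/3, and the value is (-3)·(2/3) − 1 = -3.
For Player 2: with q = P(E), equating I's and II's payoffs gives −2q − 2 = 4q − 5 ⇒ q = 1/2.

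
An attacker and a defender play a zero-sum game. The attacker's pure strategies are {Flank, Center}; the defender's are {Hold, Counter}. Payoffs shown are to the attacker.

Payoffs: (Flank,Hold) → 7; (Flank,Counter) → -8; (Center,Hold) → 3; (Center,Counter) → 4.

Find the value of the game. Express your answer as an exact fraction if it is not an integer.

13/4

Row minima: Flank → -8, Center → 3; maximin = 3.
Column maxima: Hold → 7, Counter → 4; minimax = 4.
3 ≠ 4, so there is no saddle point; optimal play is mixed.
Let the attacker play Flank with probability p. Expected payoff against Hold: 7p + 3(1−p) = 4p + 3; against Counter: (-8)p + 4(1−p) = −12p + 4.
Setting these equal: 4p + 3 = −12p + 4 ⇒ 16p = 1 ⇒ p = 1/16, and the value is (4)·(1/16) + 3 = 13/4.
For the defender: with q = P(Hold), equating Flank's and Center's payoffs gives 15q − 8 = −q + 4 ⇒ q = 3/4.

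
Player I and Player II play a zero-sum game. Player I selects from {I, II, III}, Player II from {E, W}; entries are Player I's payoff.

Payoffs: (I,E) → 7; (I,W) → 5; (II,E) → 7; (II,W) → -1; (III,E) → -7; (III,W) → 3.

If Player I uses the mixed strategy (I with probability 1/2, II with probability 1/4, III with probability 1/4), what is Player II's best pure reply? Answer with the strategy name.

W

If Player II plays E, Player I's expected payoff is (1/2)·7 + (1/4)·7 + (1/4)·(-7) = 7/2.
If Player II plays W, Player I's expected payoff is (1/2)·5 + (1/4)·(-1) + (1/4)·3 = 3.
Player II minimizes Player I's payoff; the smallest is 3, so the best response is W.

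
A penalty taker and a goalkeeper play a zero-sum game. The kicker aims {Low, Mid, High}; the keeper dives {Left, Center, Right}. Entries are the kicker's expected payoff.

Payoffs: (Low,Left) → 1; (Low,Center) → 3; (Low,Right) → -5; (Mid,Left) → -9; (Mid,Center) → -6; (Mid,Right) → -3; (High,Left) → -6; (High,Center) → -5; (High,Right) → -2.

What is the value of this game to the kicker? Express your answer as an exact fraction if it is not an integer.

Row minima: Low → -5, Mid → -9, High → -6; maximin = -5.
Column maxima: Left → 1, Center → 3, Right → -2; minimax = -2.
-5 ≠ -2, so there is no saddle point; optimal play is mixed.
Mid is strictly dominated by High, so the kicker never plays it.
Center is strictly dominated by Left (it gives the kicker strictly more in every row), so the keeper never plays it.
On the remaining 2×2 (Low, High vs Left, Right):
Let the kicker play Low with probability p. Expected payoff against Left: 1p + (-6)(1−p) = 7p − 6; against Right: (-5)p + (-2)(1−p) = −3p − 2.
Setting these equal: 7p − 6 = −3p − 2 ⇒ 10p = 4 ⇒ p = 2/5, and the value is (7)·(2/5) − 6 = -16/5.
For the keeper: with q = P(Left), equating Low's and High's payoffs gives 6q − 5 = −4q − 2 ⇒ q = 3/10.

-16/5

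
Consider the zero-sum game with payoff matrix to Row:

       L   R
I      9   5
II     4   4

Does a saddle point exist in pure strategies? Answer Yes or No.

Row minima: I → 5, II → 4; maximin = 5.
Column maxima: L → 9, R → 5; minimax = 5.
maximin = minimax = 5, so a saddle point exists.

Yes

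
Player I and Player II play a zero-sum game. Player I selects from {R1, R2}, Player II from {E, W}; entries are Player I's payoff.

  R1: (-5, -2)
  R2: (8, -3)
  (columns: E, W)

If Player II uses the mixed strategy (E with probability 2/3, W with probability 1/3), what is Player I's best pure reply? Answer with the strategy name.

Expected payoff of R1: (2/3)·(-5) + (1/3)·(-2) = -4.
Expected payoff of R2: (2/3)·8 + (1/3)·(-3) = 13/3.
The largest is 13/3, so Player I's best response is R2.

R2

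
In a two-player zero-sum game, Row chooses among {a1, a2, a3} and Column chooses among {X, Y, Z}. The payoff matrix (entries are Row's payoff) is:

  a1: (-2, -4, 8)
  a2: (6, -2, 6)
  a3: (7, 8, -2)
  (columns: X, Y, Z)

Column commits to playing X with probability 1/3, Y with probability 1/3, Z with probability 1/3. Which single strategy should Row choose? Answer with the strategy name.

a3

Expected payoff of a1: (1/3)·(-2) + (1/3)·(-4) + (1/3)·8 = 2/3.
Expected payoff of a2: (1/3)·6 + (1/3)·(-2) + (1/3)·6 = 10/3.
Expected payoff of a3: (1/3)·7 + (1/3)·8 + (1/3)·(-2) = 13/3.
The largest is 13/3, so Row's best response is a3.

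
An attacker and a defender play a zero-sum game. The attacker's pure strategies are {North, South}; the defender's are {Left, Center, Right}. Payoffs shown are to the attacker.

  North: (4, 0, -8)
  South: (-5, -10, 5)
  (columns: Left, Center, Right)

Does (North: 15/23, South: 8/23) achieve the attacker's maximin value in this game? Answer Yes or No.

Against Left this mix gives (15/23)·4 + (8/23)·(-5) = 20/23.
Against Center this mix gives (15/23)·0 + (8/23)·(-10) = -80/23.
Against Right this mix gives (15/23)·(-8) + (8/23)·5 = -80/23.
All of the defender's active replies (Center, Right) yield -80/23, and no column does worse for the attacker. The mix makes the defender indifferent and guarantees -80/23, so it is optimal.

Yes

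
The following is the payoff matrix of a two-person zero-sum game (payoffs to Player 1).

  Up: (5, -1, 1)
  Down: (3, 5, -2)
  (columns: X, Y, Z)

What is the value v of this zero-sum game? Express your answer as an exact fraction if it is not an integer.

1/3

Row minima: Up → -1, Down → -2; maximin = -1.
Column maxima: X → 5, Y → 5, Z → 1; minimax = 1.
-1 ≠ 1, so there is no saddle point; optimal play is mixed.
X is strictly dominated by Z (it gives Player 1 strictly more in every row), so Player 2 never plays it.
On the remaining 2×2 (Up, Down vs Y, Z):
Let Player 1 play Up with probability p. Expected payoff against Y: (-1)p + 5(1−p) = −6p + 5; against Z: 1p + (-2)(1−p) = 3p − 2.
Setting these equal: −6p + 5 = 3p − 2 ⇒ −9p = -7 ⇒ p = 7/9, and the value is (-6)·(7/9) + 5 = 1/3.
For Player 2: with q = P(Y), equating Up's and Down's payoffs gives −2q + 1 = 7q − 2 ⇒ q = 1/3.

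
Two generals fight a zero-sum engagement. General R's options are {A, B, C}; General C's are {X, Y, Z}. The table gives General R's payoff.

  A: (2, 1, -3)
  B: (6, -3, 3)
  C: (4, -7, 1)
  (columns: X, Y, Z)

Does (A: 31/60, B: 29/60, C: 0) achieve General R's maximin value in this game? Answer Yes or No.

Against X this mix gives (31/60)·2 + (29/60)·6 = 59/15.
Against Y this mix gives (31/60)·1 + (29/60)·(-3) = -14/15.
Against Z this mix gives (31/60)·(-3) + (29/60)·3 = -1/10.
General C will play Y, holding General R to -14/15. Shifting weight toward the row that does better against Y would raise this floor (the equalizing mix achieves -3/5 against both Y and Z), so the proposed strategy is not optimal.

No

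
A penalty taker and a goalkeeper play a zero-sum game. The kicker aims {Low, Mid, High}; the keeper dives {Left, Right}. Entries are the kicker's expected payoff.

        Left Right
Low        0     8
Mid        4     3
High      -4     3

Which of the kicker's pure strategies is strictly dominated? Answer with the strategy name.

Low gives a strictly higher payoff than High against every column: 0 > -4, 8 > 3.
So High is strictly dominated and the kicker never plays it.

High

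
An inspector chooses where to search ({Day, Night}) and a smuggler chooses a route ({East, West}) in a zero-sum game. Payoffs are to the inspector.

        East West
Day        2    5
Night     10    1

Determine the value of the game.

Row minima: Day → 2, Night → 1; maximin = 2.
Column maxima: East → 10, West → 5; minimax = 5.
2 ≠ 5, so there is no saddle point; optimal play is mixed.
Let the inspector play Day with probability p. Expected payoff against East: 2p + 10(1−p) = −8p + 10; against West: 5p + 1(1−p) = 4p + 1.
Setting these equal: −8p + 10 = 4p + 1 ⇒ −12p = -9 ⇒ p = 3/4, and the value is (-8)·(3/4) + 10 = 4.
For the smuggler: with q = P(East), equating Day's and Night's payoffs gives −3q + 5 = 9q + 1 ⇒ q = 1/3.

4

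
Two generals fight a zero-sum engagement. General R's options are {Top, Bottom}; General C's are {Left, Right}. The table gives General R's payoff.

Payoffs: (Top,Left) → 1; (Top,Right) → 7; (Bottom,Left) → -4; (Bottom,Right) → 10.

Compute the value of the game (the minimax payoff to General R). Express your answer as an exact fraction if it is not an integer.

Row minima: Top → 1, Bottom → -4; maximin = 1.
Column maxima: Left → 1, Right → 10; minimax = 1.
Since maximin = minimax = 1, there is a saddle point and the value is 1.

1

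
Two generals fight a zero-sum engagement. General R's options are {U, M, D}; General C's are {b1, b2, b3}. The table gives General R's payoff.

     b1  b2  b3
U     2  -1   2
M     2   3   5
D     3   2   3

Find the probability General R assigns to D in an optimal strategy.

Row minima: U → -1, M → 2, D → 2; maximin = 2.
Column maxima: b1 → 3, b2 → 3, b3 → 5; minimax = 3.
2 ≠ 3, so there is no saddle point; optimal play is mixed.
U is strictly dominated by D, so General R never plays it.
b3 is strictly dominated by b2 (it gives General R strictly more in every row), so General C never plays it.
On the remaining 2×2 (M, D vs b1, b2):
Let General R play M with probability p. Expected payoff against b1: 2p + 3(1−p) = −p + 3; against b2: 3p + 2(1−p) = p + 2.
Setting these equal: −p + 3 = p + 2 ⇒ −2p = -1 ⇒ p = 1/2, and the value is (-1)·(1/2) + 3 = 5/2.
For General C: with q = P(b1), equating M's and D's payoffs gives −q + 3 = q + 2 ⇒ q = 1/2.

1/2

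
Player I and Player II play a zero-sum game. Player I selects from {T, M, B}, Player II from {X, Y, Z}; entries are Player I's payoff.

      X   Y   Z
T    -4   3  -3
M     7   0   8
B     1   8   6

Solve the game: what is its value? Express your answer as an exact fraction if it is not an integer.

4

Row minima: T → -4, M → 0, B → 1; maximin = 1.
Column maxima: X → 7, Y → 8, Z → 8; minimax = 7.
1 ≠ 7, so there is no saddle point; optimal play is mixed.
T is strictly dominated by B, so Player I never plays it.
Z is strictly dominated by X (it gives Player I strictly more in every row), so Player II never plays it.
On the remaining 2×2 (M, B vs X, Y):
Let Player I play M with probability p. Expected payoff against X: 7p + 1(1−p) = 6p + 1; against Y: 0p + 8(1−p) = −8p + 8.
Setting these equal: 6p + 1 = −8p + 8 ⇒ 14p = 7 ⇒ p = 1/2, and the value is (6)·(1/2) + 1 = 4.
For Player II: with q = P(X), equating M's and B's payoffs gives 7q = −7q + 8 ⇒ q = 4/7.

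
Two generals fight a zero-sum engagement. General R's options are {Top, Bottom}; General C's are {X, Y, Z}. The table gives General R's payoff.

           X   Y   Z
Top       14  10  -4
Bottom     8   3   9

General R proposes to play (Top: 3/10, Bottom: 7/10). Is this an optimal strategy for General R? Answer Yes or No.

Yes

Against X this mix gives (3/10)·14 + (7/10)·8 = 49/5.
Against Y this mix gives (3/10)·10 + (7/10)·3 = 51/10.
Against Z this mix gives (3/10)·(-4) + (7/10)·9 = 51/10.
All of General C's active replies (Y, Z) yield 51/10, and no column does worse for General R. The mix makes General C indifferent and guarantees 51/10, so it is optimal.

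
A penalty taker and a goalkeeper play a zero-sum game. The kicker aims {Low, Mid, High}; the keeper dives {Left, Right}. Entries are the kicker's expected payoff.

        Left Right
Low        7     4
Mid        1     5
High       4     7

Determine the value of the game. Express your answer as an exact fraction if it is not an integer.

11/2

Row minima: Low → 4, Mid → 1, High → 4; maximin = 4.
Column maxima: Left → 7, Right → 7; minimax = 7.
4 ≠ 7, so there is no saddle point; optimal play is mixed.
Mid is strictly dominated by High, so the kicker never plays it.
On the remaining 2×2 (Low, High vs Left, Right):
Let the kicker play Low with probability p. Expected payoff against Left: 7p + 4(1−p) = 3p + 4; against Right: 4p + 7(1−p) = −3p + 7.
Setting these equal: 3p + 4 = −3p + 7 ⇒ 6p = 3 ⇒ p = 1/2, and the value is (3)·(1/2) + 4 = 11/2.
For the keeper: with q = P(Left), equating Low's and High's payoffs gives 3q + 4 = −3q + 7 ⇒ q = 1/2.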